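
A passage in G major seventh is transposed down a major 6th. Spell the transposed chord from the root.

B-flat D F A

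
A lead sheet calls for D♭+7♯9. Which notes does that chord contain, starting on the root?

D♭+7♯9: dominant seventh sharp nine sharp five on Db.
Db — root
F — major 3rd
A — augmented 5th
Cb — minor 7th
E — augmented 9th

Db – F – A – Cb – E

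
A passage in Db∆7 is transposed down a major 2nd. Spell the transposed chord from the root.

D♭ down a major 2nd → C♭. New chord: C♭ major seventh.
- root: C♭
- major 3rd: E♭
- perfect 5th: G♭
- major 7th: B♭

C♭, E♭, G♭, B♭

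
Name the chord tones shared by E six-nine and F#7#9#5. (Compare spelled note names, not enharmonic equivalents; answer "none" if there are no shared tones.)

E six-nine: E G# B C# F#
F#7#9#5: F# A# C## E G##
Common to both → E, F#.

E, F#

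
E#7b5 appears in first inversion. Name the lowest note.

G##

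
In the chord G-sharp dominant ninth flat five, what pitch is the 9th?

G-sharp dominant ninth flat five is built on G-sharp; its 9th is a major 9th above the root.
A second above G uses the letter A, and the major 9th above G-sharp is A-sharp.

A-sharp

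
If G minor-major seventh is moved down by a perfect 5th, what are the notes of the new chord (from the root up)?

Transposed root: G → C (perfect 5th down). So we spell C minor-major seventh:
C — root
E-flat — minor 3rd
G — perfect 5th
B — major 7th

C – E-flat – G – B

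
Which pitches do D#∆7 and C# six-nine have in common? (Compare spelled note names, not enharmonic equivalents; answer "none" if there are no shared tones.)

D#∆7: D# F## A# C##
C# six-nine: C# E# G# A# D#
Common to both → D#, A#.

D#  A#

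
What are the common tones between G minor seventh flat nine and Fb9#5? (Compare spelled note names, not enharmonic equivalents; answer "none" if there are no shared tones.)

A♭

G minor seventh flat nine: G B♭ D F A♭
Fb9#5: F♭ A♭ C E𝄫 G♭
Common to both → A♭.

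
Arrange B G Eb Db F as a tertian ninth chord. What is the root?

Stacking in thirds gives Eb – G – B – Db – F, so Eb is the root — Eb dominant ninth sharp five.

Eb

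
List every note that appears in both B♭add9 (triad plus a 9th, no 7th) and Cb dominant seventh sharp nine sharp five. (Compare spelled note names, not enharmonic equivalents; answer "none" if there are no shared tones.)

B♭add9: Bb D F C
Cb dominant seventh sharp nine sharp five: Cb Eb G Bbb D
Common to both → D.

D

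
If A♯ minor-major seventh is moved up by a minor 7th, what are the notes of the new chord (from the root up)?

G#, B, D#, F##

Transposed root: A# → G# (minor 7th up). So we spell G# minor-major seventh:
- root: G#
- minor 3rd: B
- perfect 5th: D#
- major 7th: F##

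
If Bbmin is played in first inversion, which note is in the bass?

Db

Bbmin = Bb–Db–F. First inversion → third in the bass = Db.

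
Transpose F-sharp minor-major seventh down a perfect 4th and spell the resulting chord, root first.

C-sharp E G-sharp B-sharp

A perfect 4th down from F-sharp is C-sharp, so the new chord is C-sharp minor-major seventh.
Root: C-sharp
Minor 3rd (3rd): E
Perfect 5th (5th): G-sharp
Major 7th (7th): B-sharp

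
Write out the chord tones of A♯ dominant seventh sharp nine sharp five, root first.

A♯ dominant seventh sharp nine sharp five is a dominant seventh sharp nine sharp five built on A♯.
- root: A♯
- major 3rd: C𝄪
- augmented 5th: E𝄪
- minor 7th: G♯
- augmented 9th: B𝄪

A♯  C𝄪  E𝄪  G♯  B𝄪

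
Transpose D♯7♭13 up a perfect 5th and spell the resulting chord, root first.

D♯ up a perfect 5th → A♯. New chord: A♯ dominant seventh flat thirteen.
- root: A♯
- major 3rd: C𝄪
- perfect 5th: E♯
- minor 7th: G♯
- minor 13th: F♯

A♯, C𝄪, E♯, G♯, F♯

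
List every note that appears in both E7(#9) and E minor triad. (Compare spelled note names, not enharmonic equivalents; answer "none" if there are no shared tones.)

E, B

E7(#9) = E, G#, B, D, F##.
E minor triad = E, G, B.
Shared: E, B.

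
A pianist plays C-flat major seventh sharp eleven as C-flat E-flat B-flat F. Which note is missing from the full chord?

C-flat major seventh sharp eleven = C-flat, E-flat, G-flat, B-flat, F. The voicing lacks the 5th (perfect 5th), G-flat.

G-flat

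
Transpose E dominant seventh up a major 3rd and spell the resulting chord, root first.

Transposed root: E → G-sharp (major 3rd up). So we spell G-sharp dominant seventh:
G-sharp — root
B-sharp — major 3rd
D-sharp — perfect 5th
F-sharp — minor 7th

G-sharp, B-sharp, D-sharp, F-sharp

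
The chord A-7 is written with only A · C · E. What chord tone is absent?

The full A-7 chord is A, C, E, G.
Comparing with the voicing, the minor 7th (7th) — G — is absent.

G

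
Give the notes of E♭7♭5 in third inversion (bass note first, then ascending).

Db, Eb, G, Bbb

E♭7♭5 = Eb–G–Bbb–Db; third inversion → seventh (Db) lowest.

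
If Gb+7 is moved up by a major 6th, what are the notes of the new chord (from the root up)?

Eb, G, B, Db

A major 6th up from Gb is Eb, so the new chord is Eb augmented seventh.
root → Eb
3rd (major 3rd) → G
5th (augmented 5th) → B
7th (minor 7th) → Db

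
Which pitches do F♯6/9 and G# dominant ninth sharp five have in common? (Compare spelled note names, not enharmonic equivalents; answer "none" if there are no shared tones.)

F♯6/9: F# A# C# D# G#
G# dominant ninth sharp five: G# B# D## F# A#
Common to both → F#, A#, G#.

F#  A#  G#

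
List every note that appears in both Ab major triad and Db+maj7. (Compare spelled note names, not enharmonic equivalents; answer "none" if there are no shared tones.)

Ab major triad: Ab C Eb
Db+maj7: Db F A C
Common to both → C.

C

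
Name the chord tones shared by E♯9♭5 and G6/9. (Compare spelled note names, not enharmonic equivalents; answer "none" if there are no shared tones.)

E♯9♭5 = E♯, G𝄪, B, D♯, F𝄪.
G6/9 = G, B, D, E, A.
Shared: B.

B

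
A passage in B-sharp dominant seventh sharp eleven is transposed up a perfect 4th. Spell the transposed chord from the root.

E-sharp, G-double-sharp, B-sharp, D-sharp, A-double-sharp

Transposed root: B-sharp → E-sharp (perfect 4th up). So we spell E-sharp dominant seventh sharp eleven:
root → E-sharp
3rd (major 3rd) → G-double-sharp
5th (perfect 5th) → B-sharp
7th (minor 7th) → D-sharp
11th (augmented 11th) → A-double-sharp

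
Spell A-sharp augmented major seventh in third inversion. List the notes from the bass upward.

G-double-sharp  A-sharp  C-double-sharp  E-double-sharp

In root position, A-sharp augmented major seventh is A-sharp–C-double-sharp–E-double-sharp–G-double-sharp.
Third inversion puts the seventh (G-double-sharp) in the bass.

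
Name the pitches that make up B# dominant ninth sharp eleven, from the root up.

B# dominant ninth sharp eleven: dominant ninth sharp eleven on B#.
Root: B#
Major 3rd (3rd): D##
Perfect 5th (5th): F##
Minor 7th (7th): A#
Major 9th (9th): C##
Augmented 11th (11th): E##

B#, D##, F##, A#, C##, E##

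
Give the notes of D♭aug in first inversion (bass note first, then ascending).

D♭aug = Db–F–A; first inversion → third (F) lowest.

F A Db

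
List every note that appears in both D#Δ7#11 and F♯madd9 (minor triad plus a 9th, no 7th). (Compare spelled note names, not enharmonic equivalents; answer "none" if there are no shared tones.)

none

D#Δ7#11: D♯ F𝄪 A♯ C𝄪 G𝄪
F♯madd9: F♯ A C♯ G♯
Common to both → none.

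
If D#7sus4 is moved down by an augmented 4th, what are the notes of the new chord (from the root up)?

A, D, E, G

An augmented 4th down from D# is A, so the new chord is A dominant seventh suspended fourth.
Root: A
Perfect 4th (4th): D
Perfect 5th (5th): E
Minor 7th (7th): G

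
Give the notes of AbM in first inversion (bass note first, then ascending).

C, Eb, Ab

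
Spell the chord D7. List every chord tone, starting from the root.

D – F♯ – A – C

D7: dominant seventh on D.
Root: D
Major 3rd (3rd): F♯
Perfect 5th (5th): A
Minor 7th (7th): C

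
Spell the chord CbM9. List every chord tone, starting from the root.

Cb  Eb  Gb  Bb  Db

CbM9: major ninth on Cb.
root → Cb
3rd (major 3rd) → Eb
5th (perfect 5th) → Gb
7th (major 7th) → Bb
9th (major 9th) → Db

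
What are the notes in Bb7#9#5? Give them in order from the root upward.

Bb7#9#5 is a dominant seventh sharp nine sharp five built on Bb.
root → Bb
3rd (major 3rd) → D
5th (augmented 5th) → F#
7th (minor 7th) → Ab
9th (augmented 9th) → C#

Bb – D – F# – Ab – C#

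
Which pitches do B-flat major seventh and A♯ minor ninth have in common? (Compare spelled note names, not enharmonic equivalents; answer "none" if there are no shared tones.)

none

B-flat major seventh: B-flat D F A
A♯ minor ninth: A-sharp C-sharp E-sharp G-sharp B-sharp
Common to both → none.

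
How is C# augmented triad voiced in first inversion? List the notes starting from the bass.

E# G## C#

In root position, C# augmented triad is C#–E#–G##.
First inversion puts the third (E#) in the bass.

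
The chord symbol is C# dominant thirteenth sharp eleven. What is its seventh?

B

Root of C# dominant thirteenth sharp eleven = C#. The 7th is a minor 7th: C# up a minor 7th → B.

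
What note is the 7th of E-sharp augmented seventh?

D#

E-sharp augmented seventh is built on E#; its 7th is a minor 7th above the root.
A seventh above E uses the letter D, and the minor 7th above E# is D#.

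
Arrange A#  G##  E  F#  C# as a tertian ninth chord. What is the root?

Arranged so that each adjacent pair is a third by letter name: F# – A# – C# – E – G##.
The bottom of that stack, F#, is the root (this is F# dominant seventh sharp nine).

F#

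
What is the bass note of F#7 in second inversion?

F#7 = F♯–A♯–C♯–E. Second inversion → fifth in the bass = C♯.

C♯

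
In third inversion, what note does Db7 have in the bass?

Cb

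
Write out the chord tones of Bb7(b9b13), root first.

Bb7(b9b13) is a dominant seventh flat nine flat thirteen built on Bb.
root → Bb
3rd (major 3rd) → D
5th (perfect 5th) → F
7th (minor 7th) → Ab
9th (minor 9th) → Cb
13th (minor 13th) → Gb

Bb  D  F  Ab  Cb  Gb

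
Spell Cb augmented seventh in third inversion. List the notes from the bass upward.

Bbb, Cb, Eb, G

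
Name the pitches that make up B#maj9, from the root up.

B# – D## – F## – A## – C##

B#maj9 is a major ninth built on B#.
- root: B#
- major 3rd: D##
- perfect 5th: F##
- major 7th: A##
- major 9th: C##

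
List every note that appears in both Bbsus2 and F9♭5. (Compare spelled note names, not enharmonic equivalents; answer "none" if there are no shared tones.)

F

Bbsus2: B♭ C F
F9♭5: F A C♭ E♭ G
Common to both → F.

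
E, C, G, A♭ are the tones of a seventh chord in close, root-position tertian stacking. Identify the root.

Stacking in thirds gives A♭ – C – E – G, so A♭ is the root — A♭ augmented major seventh.

A♭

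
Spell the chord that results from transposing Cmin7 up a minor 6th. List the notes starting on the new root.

C up a minor 6th → Ab. New chord: Ab minor seventh.
Root: Ab
Minor 3rd (3rd): Cb
Perfect 5th (5th): Eb
Minor 7th (7th): Gb

Ab Cb Eb Gb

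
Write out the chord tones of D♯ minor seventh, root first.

D♯ minor seventh is a minor seventh built on D-sharp.
D-sharp — root
F-sharp — minor 3rd
A-sharp — perfect 5th
C-sharp — minor 7th

D-sharp, F-sharp, A-sharp, C-sharp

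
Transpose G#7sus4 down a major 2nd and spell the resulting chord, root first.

F#, B, C#, E

G# down a major 2nd → F#. New chord: F# dominant seventh suspended fourth.
root → F#
4th (perfect 4th) → B
5th (perfect 5th) → C#
7th (minor 7th) → E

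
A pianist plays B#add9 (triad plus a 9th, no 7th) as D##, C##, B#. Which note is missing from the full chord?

F##

The full B#add9 chord is B#, D##, F##, C##.
Comparing with the voicing, the perfect 5th (5th) — F## — is absent.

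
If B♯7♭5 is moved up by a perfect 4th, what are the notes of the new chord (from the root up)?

E#  G##  B  D#

Transposed root: B# → E# (perfect 4th up). So we spell E# dominant seventh flat five:
- root: E#
- major 3rd: G##
- diminished 5th: B
- minor 7th: D#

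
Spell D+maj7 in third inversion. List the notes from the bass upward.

C# D F# A#

D+maj7 = D–F#–A#–C#; third inversion → seventh (C#) lowest.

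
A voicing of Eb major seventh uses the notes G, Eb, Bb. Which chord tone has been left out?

The full Eb major seventh chord is Eb, G, Bb, D.
Comparing with the voicing, the major 7th (7th) — D — is absent.

D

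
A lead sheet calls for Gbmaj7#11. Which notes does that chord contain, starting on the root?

Gb Bb Db F C

Gbmaj7#11 is a major seventh sharp eleven built on Gb.
root → Gb
3rd (major 3rd) → Bb
5th (perfect 5th) → Db
7th (major 7th) → F
11th (augmented 11th) → C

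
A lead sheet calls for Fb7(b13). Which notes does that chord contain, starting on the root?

Fb, Ab, Cb, Ebb, Dbb

Fb7(b13) is a dominant seventh flat thirteen built on Fb.
Fb — root
Ab — major 3rd
Cb — perfect 5th
Ebb — minor 7th
Dbb — minor 13th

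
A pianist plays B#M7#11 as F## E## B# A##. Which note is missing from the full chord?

D##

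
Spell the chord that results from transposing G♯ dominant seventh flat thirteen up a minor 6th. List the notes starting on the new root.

Transposed root: G-sharp → E (minor 6th up). So we spell E dominant seventh flat thirteen:
Root: E
Major 3rd (3rd): G-sharp
Perfect 5th (5th): B
Minor 7th (7th): D
Minor 13th (13th): C

E, G-sharp, B, D, C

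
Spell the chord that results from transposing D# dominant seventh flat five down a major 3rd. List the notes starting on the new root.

B, D#, F, A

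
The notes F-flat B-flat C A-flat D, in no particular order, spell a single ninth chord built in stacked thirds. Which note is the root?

B-flat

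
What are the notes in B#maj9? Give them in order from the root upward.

B#, D##, F##, A##, C##

B#maj9 is a major ninth built on B#.
root → B#
3rd (major 3rd) → D##
5th (perfect 5th) → F##
7th (major 7th) → A##
9th (major 9th) → C##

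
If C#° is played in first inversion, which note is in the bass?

C#° in root position is C#–E–G.
First inversion places the third in the bass, which is E.

E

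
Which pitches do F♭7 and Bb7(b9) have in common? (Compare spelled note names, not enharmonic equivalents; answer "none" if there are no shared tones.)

Ab – Cb

F♭7 = Fb, Ab, Cb, Ebb.
Bb7(b9) = Bb, D, F, Ab, Cb.
Shared: Ab, Cb.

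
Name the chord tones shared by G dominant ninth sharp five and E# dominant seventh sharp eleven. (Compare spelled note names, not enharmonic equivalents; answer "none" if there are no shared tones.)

D#

G dominant ninth sharp five = G, B, D#, F, A.
E# dominant seventh sharp eleven = E#, G##, B#, D#, A##.
Shared: D#.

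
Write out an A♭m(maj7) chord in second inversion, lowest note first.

Eb – G – Ab – Cb

In root position, A♭m(maj7) is Ab–Cb–Eb–G.
Second inversion puts the fifth (Eb) in the bass.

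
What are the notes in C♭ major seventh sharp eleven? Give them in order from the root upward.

C-flat, E-flat, G-flat, B-flat, F

C♭ major seventh sharp eleven: major seventh sharp eleven on C-flat.
C-flat — root
E-flat — major 3rd
G-flat — perfect 5th
B-flat — major 7th
F — augmented 11th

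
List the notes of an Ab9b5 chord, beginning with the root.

Root Ab, quality dominant ninth flat five:
Root: Ab
Major 3rd (3rd): C
Diminished 5th (5th): Ebb
Minor 7th (7th): Gb
Major 9th (9th): Bb

Ab, C, Ebb, Gb, Bb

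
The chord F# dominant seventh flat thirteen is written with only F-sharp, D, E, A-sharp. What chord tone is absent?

C-sharp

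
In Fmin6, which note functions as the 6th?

Root of Fmin6 = F. The 6th is a major 6th: F up a major 6th → D.

D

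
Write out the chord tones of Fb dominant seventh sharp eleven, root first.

F-flat, A-flat, C-flat, E-double-flat, B-flat

Root F-flat, quality dominant seventh sharp eleven:
Root: F-flat
Major 3rd (3rd): A-flat
Perfect 5th (5th): C-flat
Minor 7th (7th): E-double-flat
Augmented 11th (11th): B-flat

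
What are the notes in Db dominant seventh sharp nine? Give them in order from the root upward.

Db  F  Ab  Cb  E

Root Db, quality dominant seventh sharp nine:
root → Db
3rd (major 3rd) → F
5th (perfect 5th) → Ab
7th (minor 7th) → Cb
9th (augmented 9th) → E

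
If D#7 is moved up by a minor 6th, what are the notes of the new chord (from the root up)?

B D# F# A

A minor 6th up from D# is B, so the new chord is B dominant seventh.
root → B
3rd (major 3rd) → D#
5th (perfect 5th) → F#
7th (minor 7th) → A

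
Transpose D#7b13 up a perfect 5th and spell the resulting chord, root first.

A#, C##, E#, G#, F#

A perfect 5th up from D# is A#, so the new chord is A# dominant seventh flat thirteen.
root → A#
3rd (major 3rd) → C##
5th (perfect 5th) → E#
7th (minor 7th) → G#
13th (minor 13th) → F#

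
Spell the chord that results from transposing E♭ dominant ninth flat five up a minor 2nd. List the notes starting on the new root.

Fb  Ab  Cbb  Ebb  Gb

Eb up a minor 2nd → Fb. New chord: Fb dominant ninth flat five.
Root: Fb
Major 3rd (3rd): Ab
Diminished 5th (5th): Cbb
Minor 7th (7th): Ebb
Major 9th (9th): Gb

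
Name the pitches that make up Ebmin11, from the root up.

Ebmin11 is a minor eleventh built on Eb.
root → Eb
3rd (minor 3rd) → Gb
5th (perfect 5th) → Bb
7th (minor 7th) → Db
9th (major 9th) → F
11th (perfect 11th) → Ab

Eb, Gb, Bb, Db, F, Ab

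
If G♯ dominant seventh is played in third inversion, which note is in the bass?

G♯ dominant seventh = G♯–B♯–D♯–F♯. Third inversion → seventh in the bass = F♯.

F♯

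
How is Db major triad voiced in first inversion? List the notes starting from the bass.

Db major triad = D-flat–F–A-flat; first inversion → third (F) lowest.

F, A-flat, D-flat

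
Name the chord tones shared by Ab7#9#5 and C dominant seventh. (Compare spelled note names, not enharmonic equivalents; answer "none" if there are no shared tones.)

Ab7#9#5: A♭ C E G♭ B
C dominant seventh: C E G B♭
Common to both → C, E.

C, E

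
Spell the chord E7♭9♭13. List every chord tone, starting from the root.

Root E, quality dominant seventh flat nine flat thirteen:
root → E
3rd (major 3rd) → G♯
5th (perfect 5th) → B
7th (minor 7th) → D
9th (minor 9th) → F
13th (minor 13th) → C

E G♯ B D F C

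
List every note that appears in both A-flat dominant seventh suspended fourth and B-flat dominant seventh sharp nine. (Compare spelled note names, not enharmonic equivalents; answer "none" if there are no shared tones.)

A-flat dominant seventh suspended fourth: A-flat D-flat E-flat G-flat
B-flat dominant seventh sharp nine: B-flat D F A-flat C-sharp
Common to both → A-flat.

A-flat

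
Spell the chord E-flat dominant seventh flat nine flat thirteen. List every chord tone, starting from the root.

E-flat, G, B-flat, D-flat, F-flat, C-flat

Root E-flat, quality dominant seventh flat nine flat thirteen:
Root: E-flat
Major 3rd (3rd): G
Perfect 5th (5th): B-flat
Minor 7th (7th): D-flat
Minor 9th (9th): F-flat
Minor 13th (13th): C-flat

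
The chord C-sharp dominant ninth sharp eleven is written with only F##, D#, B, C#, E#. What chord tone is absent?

The full C-sharp dominant ninth sharp eleven chord is C#, E#, G#, B, D#, F##.
Comparing with the voicing, the perfect 5th (5th) — G# — is absent.

G#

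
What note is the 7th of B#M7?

A𝄪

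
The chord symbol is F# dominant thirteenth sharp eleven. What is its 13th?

D♯

F# dominant thirteenth sharp eleven is built on F♯; its 13th is a major 13th above the root.
A sixth above F uses the letter D, and the major 13th above F♯ is D♯.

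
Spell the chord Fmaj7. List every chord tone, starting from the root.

Fmaj7: major seventh on F.
- root: F
- major 3rd: A
- perfect 5th: C
- major 7th: E

F – A – C – E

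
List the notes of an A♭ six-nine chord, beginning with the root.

A-flat – C – E-flat – F – B-flat

A♭ six-nine: six-nine on A-flat.
root → A-flat
3rd (major 3rd) → C
5th (perfect 5th) → E-flat
6th (major 6th) → F
9th (major 9th) → B-flat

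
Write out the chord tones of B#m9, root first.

Root B#, quality minor ninth:
Root: B#
Minor 3rd (3rd): D#
Perfect 5th (5th): F##
Minor 7th (7th): A#
Major 9th (9th): C##

B# D# F## A# C##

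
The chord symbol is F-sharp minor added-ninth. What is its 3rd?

A

F-sharp minor added-ninth is built on F-sharp; its 3rd is a minor 3rd above the root.
A third above F uses the letter A, and the minor 3rd above F-sharp is A.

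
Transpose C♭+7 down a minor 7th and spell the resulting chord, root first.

D♭ – F – A – C♭

A minor 7th down from C♭ is D♭, so the new chord is D♭ augmented seventh.
- root: D♭
- major 3rd: F
- augmented 5th: A
- minor 7th: C♭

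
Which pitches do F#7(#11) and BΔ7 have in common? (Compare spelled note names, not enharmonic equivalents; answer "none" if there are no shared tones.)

F#, A#

F#7(#11): F# A# C# E B#
BΔ7: B D# F# A#
Common to both → F#, A#.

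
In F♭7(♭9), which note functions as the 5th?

Cb

Root of F♭7(♭9) = Fb. The 5th is a perfect 5th: Fb up a perfect 5th → Cb.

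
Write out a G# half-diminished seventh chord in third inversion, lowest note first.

F# G# B D

G# half-diminished seventh = G#–B–D–F#; third inversion → seventh (F#) lowest.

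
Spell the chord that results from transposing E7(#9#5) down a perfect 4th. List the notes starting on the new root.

B D# F## A C##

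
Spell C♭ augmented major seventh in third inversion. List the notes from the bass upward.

In root position, C♭ augmented major seventh is Cb–Eb–G–Bb.
Third inversion puts the seventh (Bb) in the bass.

Bb – Cb – Eb – G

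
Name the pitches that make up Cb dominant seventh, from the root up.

C-flat  E-flat  G-flat  B-double-flat

Cb dominant seventh: dominant seventh on C-flat.
Root: C-flat
Major 3rd (3rd): E-flat
Perfect 5th (5th): G-flat
Minor 7th (7th): B-double-flat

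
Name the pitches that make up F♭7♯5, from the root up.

Root F♭, quality augmented seventh:
Root: F♭
Major 3rd (3rd): A♭
Augmented 5th (5th): C
Minor 7th (7th): E𝄫

F♭  A♭  C  E𝄫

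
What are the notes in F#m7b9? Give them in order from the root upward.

F# – A – C# – E – G

F#m7b9: minor seventh flat nine on F#.
F# — root
A — minor 3rd
C# — perfect 5th
E — minor 7th
G — minor 9th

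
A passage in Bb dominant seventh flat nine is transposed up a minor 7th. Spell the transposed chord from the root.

A-flat – C – E-flat – G-flat – B-double-flat

B-flat up a minor 7th → A-flat. New chord: A-flat dominant seventh flat nine.
Root: A-flat
Major 3rd (3rd): C
Perfect 5th (5th): E-flat
Minor 7th (7th): G-flat
Minor 9th (9th): B-double-flat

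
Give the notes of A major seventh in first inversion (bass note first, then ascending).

C-sharp E G-sharp A

A major seventh = A–C-sharp–E–G-sharp; first inversion → third (C-sharp) lowest.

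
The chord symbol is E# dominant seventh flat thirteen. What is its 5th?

B#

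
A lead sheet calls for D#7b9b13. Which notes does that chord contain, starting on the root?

D#7b9b13: dominant seventh flat nine flat thirteen on D♯.
D♯ — root
F𝄪 — major 3rd
A♯ — perfect 5th
C♯ — minor 7th
E — minor 9th
B — minor 13th

D♯ F𝄪 A♯ C♯ E B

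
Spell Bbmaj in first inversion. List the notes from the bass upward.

D, F, Bb

Bbmaj = Bb–D–F; first inversion → third (D) lowest.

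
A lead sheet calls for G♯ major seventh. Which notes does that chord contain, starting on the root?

Root G#, quality major seventh:
root → G#
3rd (major 3rd) → B#
5th (perfect 5th) → D#
7th (major 7th) → F##

G# B# D# F##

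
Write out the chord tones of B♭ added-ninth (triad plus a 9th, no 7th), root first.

B♭ added-ninth: added-ninth on Bb.
root → Bb
3rd (major 3rd) → D
5th (perfect 5th) → F
9th (major 9th) → C

Bb, D, F, C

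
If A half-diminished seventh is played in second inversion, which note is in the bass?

E-flat

A half-diminished seventh in root position is A–C–E-flat–G.
Second inversion places the fifth in the bass, which is E-flat.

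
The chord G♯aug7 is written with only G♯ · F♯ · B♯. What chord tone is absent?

D𝄪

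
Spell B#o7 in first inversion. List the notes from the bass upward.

B#o7 = B♯–D♯–F♯–A; first inversion → third (D♯) lowest.

D♯  F♯  A  B♯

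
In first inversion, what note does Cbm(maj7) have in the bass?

Ebb

Cbm(maj7) in root position is Cb–Ebb–Gb–Bb.
First inversion places the third in the bass, which is Ebb.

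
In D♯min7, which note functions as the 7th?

C#

D♯min7 is built on D#; its 7th is a minor 7th above the root.
A seventh above D uses the letter C, and the minor 7th above D# is C#.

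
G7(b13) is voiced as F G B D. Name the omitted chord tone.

G7(b13) = G, B, D, F, Eb. The voicing lacks the 13th (minor 13th), Eb.

Eb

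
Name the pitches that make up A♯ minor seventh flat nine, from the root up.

A♯ minor seventh flat nine is a minor seventh flat nine built on A-sharp.
root → A-sharp
3rd (minor 3rd) → C-sharp
5th (perfect 5th) → E-sharp
7th (minor 7th) → G-sharp
9th (minor 9th) → B

A-sharp C-sharp E-sharp G-sharp B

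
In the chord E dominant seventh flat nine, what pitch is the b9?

F

E dominant seventh flat nine is built on E; its 9th is a minor 9th above the root.
A second above E uses the letter F, and the minor 9th above E is F.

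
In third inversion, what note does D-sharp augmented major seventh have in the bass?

C-double-sharp

D-sharp augmented major seventh = D-sharp–F-double-sharp–A-double-sharp–C-double-sharp. Third inversion → seventh in the bass = C-double-sharp.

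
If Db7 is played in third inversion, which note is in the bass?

Cb

Db7 = Db–F–Ab–Cb. Third inversion → seventh in the bass = Cb.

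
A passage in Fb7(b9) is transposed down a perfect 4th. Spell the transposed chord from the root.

Transposed root: Fb → Cb (perfect 4th down). So we spell Cb dominant seventh flat nine:
root → Cb
3rd (major 3rd) → Eb
5th (perfect 5th) → Gb
7th (minor 7th) → Bbb
9th (minor 9th) → Dbb

Cb, Eb, Gb, Bbb, Dbb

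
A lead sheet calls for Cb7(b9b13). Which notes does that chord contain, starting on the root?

Root Cb, quality dominant seventh flat nine flat thirteen:
Cb — root
Eb — major 3rd
Gb — perfect 5th
Bbb — minor 7th
Dbb — minor 9th
Abb — minor 13th

Cb Eb Gb Bbb Dbb Abb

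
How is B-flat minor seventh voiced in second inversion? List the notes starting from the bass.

F, A-flat, B-flat, D-flat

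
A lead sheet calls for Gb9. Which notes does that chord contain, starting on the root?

Gb  Bb  Db  Fb  Ab

Gb9 is a dominant ninth built on Gb.
- root: Gb
- major 3rd: Bb
- perfect 5th: Db
- minor 7th: Fb
- major 9th: Ab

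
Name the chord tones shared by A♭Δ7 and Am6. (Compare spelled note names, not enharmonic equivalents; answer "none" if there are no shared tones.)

C

A♭Δ7: Ab C Eb G
Am6: A C E F#
Common to both → C.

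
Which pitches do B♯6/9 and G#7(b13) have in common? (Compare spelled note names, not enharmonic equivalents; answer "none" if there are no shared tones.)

B#

B♯6/9: B# D## F## G## C##
G#7(b13): G# B# D# F# E
Common to both → B#.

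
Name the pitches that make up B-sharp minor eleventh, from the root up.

B-sharp minor eleventh is a minor eleventh built on B#.
- root: B#
- minor 3rd: D#
- perfect 5th: F##
- minor 7th: A#
- major 9th: C##
- perfect 11th: E#

B#, D#, F##, A#, C##, E#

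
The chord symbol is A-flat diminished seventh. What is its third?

Cb

A-flat diminished seventh is built on Ab; its 3rd is a minor 3rd above the root.
A third above A uses the letter C, and the minor 3rd above Ab is Cb.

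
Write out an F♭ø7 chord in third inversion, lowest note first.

In root position, F♭ø7 is Fb–Abb–Cbb–Ebb.
Third inversion puts the seventh (Ebb) in the bass.

Ebb – Fb – Abb – Cbb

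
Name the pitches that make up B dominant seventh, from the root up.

B  D-sharp  F-sharp  A

B dominant seventh is a dominant seventh built on B.
root → B
3rd (major 3rd) → D-sharp
5th (perfect 5th) → F-sharp
7th (minor 7th) → A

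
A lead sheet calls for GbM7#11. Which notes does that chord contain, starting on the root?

Gb, Bb, Db, F, C

Root Gb, quality major seventh sharp eleven:
Gb — root
Bb — major 3rd
Db — perfect 5th
F — major 7th
C — augmented 11th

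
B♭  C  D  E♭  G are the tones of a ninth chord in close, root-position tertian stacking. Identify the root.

C

Stacking in thirds gives C – E♭ – G – B♭ – D, so C is the root — C minor ninth.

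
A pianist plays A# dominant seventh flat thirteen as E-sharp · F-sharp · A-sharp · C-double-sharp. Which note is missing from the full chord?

A# dominant seventh flat thirteen = A-sharp, C-double-sharp, E-sharp, G-sharp, F-sharp. The voicing lacks the 7th (minor 7th), G-sharp.

G-sharp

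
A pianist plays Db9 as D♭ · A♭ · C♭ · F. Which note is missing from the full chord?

E♭

The full Db9 chord is D♭, F, A♭, C♭, E♭.
Comparing with the voicing, the major 9th (9th) — E♭ — is absent.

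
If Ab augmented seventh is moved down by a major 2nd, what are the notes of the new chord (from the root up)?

A-flat down a major 2nd → G-flat. New chord: G-flat augmented seventh.
G-flat — root
B-flat — major 3rd
D — augmented 5th
F-flat — minor 7th

G-flat B-flat D F-flat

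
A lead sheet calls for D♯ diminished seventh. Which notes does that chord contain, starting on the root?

Root D-sharp, quality diminished seventh:
D-sharp — root
F-sharp — minor 3rd
A — diminished 5th
C — diminished 7th

D-sharp F-sharp A C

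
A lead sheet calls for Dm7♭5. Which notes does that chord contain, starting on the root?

Root D, quality half-diminished seventh:
root → D
3rd (minor 3rd) → F
5th (diminished 5th) → A♭
7th (minor 7th) → C

D  F  A♭  C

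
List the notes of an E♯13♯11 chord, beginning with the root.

E#  G##  B#  D#  F##  A##  C##

E♯13♯11 is a dominant thirteenth sharp eleven built on E#.
- root: E#
- major 3rd: G##
- perfect 5th: B#
- minor 7th: D#
- major 9th: F##
- augmented 11th: A##
- major 13th: C##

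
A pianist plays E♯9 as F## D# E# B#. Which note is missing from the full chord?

G##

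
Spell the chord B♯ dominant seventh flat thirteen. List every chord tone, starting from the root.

B-sharp – D-double-sharp – F-double-sharp – A-sharp – G-sharp

B♯ dominant seventh flat thirteen is a dominant seventh flat thirteen built on B-sharp.
root → B-sharp
3rd (major 3rd) → D-double-sharp
5th (perfect 5th) → F-double-sharp
7th (minor 7th) → A-sharp
13th (minor 13th) → G-sharp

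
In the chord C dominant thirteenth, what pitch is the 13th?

A

C dominant thirteenth is built on C; its 13th is a major 13th above the root.
A sixth above C uses the letter A, and the major 13th above C is A.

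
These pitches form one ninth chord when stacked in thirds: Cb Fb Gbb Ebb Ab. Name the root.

Fb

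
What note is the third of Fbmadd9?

Abb

Root of Fbmadd9 = Fb. The 3rd is a minor 3rd: Fb up a minor 3rd → Abb.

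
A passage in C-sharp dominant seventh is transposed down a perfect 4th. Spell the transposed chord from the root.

G# B# D# F#

C# down a perfect 4th → G#. New chord: G# dominant seventh.
G# — root
B# — major 3rd
D# — perfect 5th
F# — minor 7th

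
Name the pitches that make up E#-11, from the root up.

E#  G#  B#  D#  F##  A#

E#-11 is a minor eleventh built on E#.
Root: E#
Minor 3rd (3rd): G#
Perfect 5th (5th): B#
Minor 7th (7th): D#
Major 9th (9th): F##
Perfect 11th (11th): A#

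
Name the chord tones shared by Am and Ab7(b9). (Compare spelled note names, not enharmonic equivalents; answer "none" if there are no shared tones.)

C

Am: A C E
Ab7(b9): A♭ C E♭ G♭ B𝄫
Common to both → C.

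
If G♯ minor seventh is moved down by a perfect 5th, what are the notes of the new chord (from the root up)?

A perfect 5th down from G♯ is C♯, so the new chord is C♯ minor seventh.
C♯ — root
E — minor 3rd
G♯ — perfect 5th
B — minor 7th

C♯, E, G♯, B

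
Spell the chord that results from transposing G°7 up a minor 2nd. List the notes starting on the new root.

Ab, Cb, Ebb, Gbb

A minor 2nd up from G is Ab, so the new chord is Ab diminished seventh.
root → Ab
3rd (minor 3rd) → Cb
5th (diminished 5th) → Ebb
7th (diminished 7th) → Gbb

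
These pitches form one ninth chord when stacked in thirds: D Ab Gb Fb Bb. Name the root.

Arranged so that each adjacent pair is a third by letter name: Gb – Bb – D – Fb – Ab.
The bottom of that stack, Gb, is the root (this is Gb dominant ninth sharp five).

Gb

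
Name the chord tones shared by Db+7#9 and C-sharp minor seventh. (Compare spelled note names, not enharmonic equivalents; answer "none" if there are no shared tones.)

E

Db+7#9: Db F A Cb E
C-sharp minor seventh: C# E G# B
Common to both → E.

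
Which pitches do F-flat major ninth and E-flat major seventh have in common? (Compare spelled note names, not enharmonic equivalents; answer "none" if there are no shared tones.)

E-flat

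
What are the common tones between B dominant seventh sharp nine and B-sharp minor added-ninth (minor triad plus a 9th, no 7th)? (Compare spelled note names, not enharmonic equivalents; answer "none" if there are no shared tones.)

B dominant seventh sharp nine: B D-sharp F-sharp A C-double-sharp
B-sharp minor added-ninth: B-sharp D-sharp F-double-sharp C-double-sharp
Common to both → D-sharp, C-double-sharp.

D-sharp – C-double-sharp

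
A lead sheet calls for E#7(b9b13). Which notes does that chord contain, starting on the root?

E#7(b9b13) is a dominant seventh flat nine flat thirteen built on E#.
root → E#
3rd (major 3rd) → G##
5th (perfect 5th) → B#
7th (minor 7th) → D#
9th (minor 9th) → F#
13th (minor 13th) → C#

E#, G##, B#, D#, F#, C#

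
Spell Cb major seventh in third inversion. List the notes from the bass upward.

Cb major seventh = C♭–E♭–G♭–B♭; third inversion → seventh (B♭) lowest.

B♭ – C♭ – E♭ – G♭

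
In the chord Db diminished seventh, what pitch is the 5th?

Abb

Root of Db diminished seventh = Db. The 5th is a diminished 5th: Db up a diminished 5th → Abb.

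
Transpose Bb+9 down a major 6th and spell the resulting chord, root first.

Transposed root: Bb → Db (major 6th down). So we spell Db dominant ninth sharp five:
Root: Db
Major 3rd (3rd): F
Augmented 5th (5th): A
Minor 7th (7th): Cb
Major 9th (9th): Eb

Db, F, A, Cb, Eb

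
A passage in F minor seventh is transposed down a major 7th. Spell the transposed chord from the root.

G-flat, B-double-flat, D-flat, F-flat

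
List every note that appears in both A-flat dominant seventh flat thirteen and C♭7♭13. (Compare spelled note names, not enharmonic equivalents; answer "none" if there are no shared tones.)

Eb, Gb

A-flat dominant seventh flat thirteen = Ab, C, Eb, Gb, Fb.
C♭7♭13 = Cb, Eb, Gb, Bbb, Abb.
Shared: Eb, Gb.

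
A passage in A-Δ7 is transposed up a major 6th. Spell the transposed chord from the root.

Transposed root: A → F# (major 6th up). So we spell F# minor-major seventh:
F# — root
A — minor 3rd
C# — perfect 5th
E# — major 7th

F#  A  C#  E#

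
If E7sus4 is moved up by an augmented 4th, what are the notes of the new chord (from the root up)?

Transposed root: E → A# (augmented 4th up). So we spell A# dominant seventh suspended fourth:
Root: A#
Perfect 4th (4th): D#
Perfect 5th (5th): E#
Minor 7th (7th): G#

A#  D#  E#  G#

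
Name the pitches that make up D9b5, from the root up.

Root D, quality dominant ninth flat five:
- root: D
- major 3rd: F#
- diminished 5th: Ab
- minor 7th: C
- major 9th: E

D, F#, Ab, C, E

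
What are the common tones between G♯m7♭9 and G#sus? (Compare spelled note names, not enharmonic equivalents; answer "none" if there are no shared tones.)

G#  D#

G♯m7♭9 = G#, B, D#, F#, A.
G#sus = G#, C#, D#.
Shared: G#, D#.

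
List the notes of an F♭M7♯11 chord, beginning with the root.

F♭M7♯11 is a major seventh sharp eleven built on Fb.
Fb — root
Ab — major 3rd
Cb — perfect 5th
Eb — major 7th
Bb — augmented 11th

Fb Ab Cb Eb Bb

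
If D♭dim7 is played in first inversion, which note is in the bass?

F♭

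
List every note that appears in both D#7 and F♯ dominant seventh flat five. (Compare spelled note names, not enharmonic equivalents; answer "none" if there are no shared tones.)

D#7: D# F## A# C#
F♯ dominant seventh flat five: F# A# C E
Common to both → A#.

A#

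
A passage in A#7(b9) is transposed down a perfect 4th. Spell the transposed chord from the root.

A perfect 4th down from A# is E#, so the new chord is E# dominant seventh flat nine.
root → E#
3rd (major 3rd) → G##
5th (perfect 5th) → B#
7th (minor 7th) → D#
9th (minor 9th) → F#

E# G## B# D# F#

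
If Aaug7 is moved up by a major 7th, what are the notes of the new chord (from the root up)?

A up a major 7th → G♯. New chord: G♯ augmented seventh.
- root: G♯
- major 3rd: B♯
- augmented 5th: D𝄪
- minor 7th: F♯

G♯, B♯, D𝄪, F♯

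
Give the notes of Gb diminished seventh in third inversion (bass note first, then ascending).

In root position, Gb diminished seventh is G-flat–B-double-flat–D-double-flat–F-double-flat.
Third inversion puts the seventh (F-double-flat) in the bass.

F-double-flat – G-flat – B-double-flat – D-double-flat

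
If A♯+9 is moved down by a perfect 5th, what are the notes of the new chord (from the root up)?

Transposed root: A# → D# (perfect 5th down). So we spell D# dominant ninth sharp five:
root → D#
3rd (major 3rd) → F##
5th (augmented 5th) → A##
7th (minor 7th) → C#
9th (major 9th) → E#

D# F## A## C# E#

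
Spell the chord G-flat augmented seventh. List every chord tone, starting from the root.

Gb, Bb, D, Fb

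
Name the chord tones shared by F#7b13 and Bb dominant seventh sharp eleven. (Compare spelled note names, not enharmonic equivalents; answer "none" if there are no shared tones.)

F#7b13: F# A# C# E D
Bb dominant seventh sharp eleven: Bb D F Ab E
Common to both → E, D.

E D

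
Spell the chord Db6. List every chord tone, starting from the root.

Db6: major sixth on D♭.
- root: D♭
- major 3rd: F
- perfect 5th: A♭
- major 6th: B♭

D♭ – F – A♭ – B♭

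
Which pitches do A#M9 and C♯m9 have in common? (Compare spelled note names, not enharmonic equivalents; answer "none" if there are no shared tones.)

none

A#M9 = A#, C##, E#, G##, B#.
C♯m9 = C#, E, G#, B, D#.
Shared: none.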